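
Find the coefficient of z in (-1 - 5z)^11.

-55

The general term is C(11,j)·(-1)^j·(-5z)^(11-j); the z^1 term has j = 10.
C(11,10) = 11.
Coefficient = C(11,10) · (-5)^1 = 11 · (-5) = -55.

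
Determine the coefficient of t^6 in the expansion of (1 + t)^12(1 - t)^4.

-88

Coefficient of t^6 = Σ_{j} C(12,j)·1^j·C(4,6-j)·(-1)^(6-j) for j from 2 to 6.
= 66 + (-880) + 2970 + (-3168) + 924 = -88.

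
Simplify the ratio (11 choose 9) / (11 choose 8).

1/3

C(n,k+1)/C(n,k) = (n−k)/(k+1) = (11−8)/(8+1) = 3/9 = 1/3.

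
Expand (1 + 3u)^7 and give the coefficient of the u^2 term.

189

The general term is C(7,j)·(1)^j·(3u)^(7-j); the u^2 term has j = 5.
C(7,5) = 21.
Coefficient = C(7,5) · 3^2 = 21 · 9 = 189.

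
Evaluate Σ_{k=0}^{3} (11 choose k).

232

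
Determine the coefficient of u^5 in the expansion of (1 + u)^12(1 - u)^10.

Coefficient of u^5 = Σ_{j} C(12,j)·1^j·C(10,5-j)·(-1)^(5-j) for j from 0 to 5.
= (-252) + 2520 + (-7920) + 9900 + (-4950) + 792 = 90.

90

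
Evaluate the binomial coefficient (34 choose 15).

C(34,15) = (34·33·32·31·30·29·28·27·26·25·24·23·22·21·20) / 15! = 2427001153744527360000 / 1307674368000 = 1855967520.

1855967520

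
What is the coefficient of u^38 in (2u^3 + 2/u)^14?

General term: C(14,j)·(2u^3)^j·(2/u)^(14-j), with u-exponent 3j − 1(14−j) = 4j − 14.
Set 4j − 14 = 38: j = 13.
C(14,13) = 14; 2^13 = 8192; 2^1 = 2.
Coefficient = 14 · 8192 · 2 = 229376.

229376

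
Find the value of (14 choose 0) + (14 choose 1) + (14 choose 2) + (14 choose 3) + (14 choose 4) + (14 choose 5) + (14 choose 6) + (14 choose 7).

1 + 14 + 91 + 364 + 1001 + 2002 + 3003 + 3432 = 9908.

9908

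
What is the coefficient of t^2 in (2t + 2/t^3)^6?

384

General term: C(6,j)·(2t)^j·(2/t^3)^(6-j), with t-exponent 1j − 3(6−j) = 4j − 18.
Set 4j − 18 = 2: j = 5.
C(6,5) = 6; 2^5 = 32; 2^1 = 2.
Coefficient = 6 · 32 · 2 = 384.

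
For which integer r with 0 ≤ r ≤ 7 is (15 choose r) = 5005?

C(15,r) increases on 0 ≤ r ≤ 7. C(15,5) = 3003 and C(15,6) = 5005, so r = 6.

6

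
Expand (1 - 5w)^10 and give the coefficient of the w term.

-50

The general term is C(10,j)·(1)^j·(-5w)^(10-j); the w^1 term has j = 9.
C(10,9) = 10.
Coefficient = C(10,9) · (-5)^1 = 10 · (-5) = -50.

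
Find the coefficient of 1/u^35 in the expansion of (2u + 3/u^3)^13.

General term: C(13,j)·(2u)^j·(3/u^3)^(13-j), with u-exponent 1j − 3(13−j) = 4j − 39.
Set 4j − 39 = -35: j = 1.
C(13,1) = 13; 2^1 = 2; 3^12 = 531441.
Coefficient = 13 · 2 · 531441 = 13817466.

13817466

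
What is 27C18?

4686825

C(27,18) = C(27,9) by symmetry.
C(27,9) = (27·26·25·24·23·22·21·20·19) / 9! = 1700755056000 / 362880 = 4686825.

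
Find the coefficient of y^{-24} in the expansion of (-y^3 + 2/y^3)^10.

General term: C(10,j)·(-y^3)^j·(2/y^3)^(10-j), with y-exponent 3j − 3(10−j) = 6j − 30.
Set 6j − 30 = -24: j = 1.
C(10,1) = 10; (-1)^1 = -1; 2^9 = 512.
Coefficient = 10 · (-1) · 512 = -5120.

-5120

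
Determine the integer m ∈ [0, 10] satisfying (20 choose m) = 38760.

6

C(20,m) increases on 0 ≤ m ≤ 10. C(20,5) = 15504 and C(20,6) = 38760, so m = 6.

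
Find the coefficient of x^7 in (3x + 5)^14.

The general term is C(14,j)·(3x)^j·(5)^(14-j); the x^7 term has j = 7.
C(14,7) = 3432.
Coefficient = C(14,7) · 3^7 · 5^7 = 3432 · 2187 · 78125 = 586389375000.

586389375000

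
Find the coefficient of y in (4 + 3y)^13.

654311424

The general term is C(13,j)·(4)^j·(3y)^(13-j); the y^1 term has j = 12.
C(13,12) = 13.
Coefficient = C(13,12) · 4^12 · 3^1 = 13 · 16777216 · 3 = 654311424.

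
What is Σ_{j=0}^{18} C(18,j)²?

9075135300

Σ C(18,j)² is the coefficient of x^18 in (1+x)^18(1+x)^18 = (1+x)^36, i.e. C(36,18) = 9075135300.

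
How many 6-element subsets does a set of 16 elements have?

8008

C(16,6) = (16·15·14·13·12·11) / 6! = 5765760 / 720 = 8008.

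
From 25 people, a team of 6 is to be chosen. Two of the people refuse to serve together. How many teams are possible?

All 6-subsets: C(25,6) = 177100. Those containing both fixed elements: C(23,4) = 8855.
177100 − 8855 = 168245.

168245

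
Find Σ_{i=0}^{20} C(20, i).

1048576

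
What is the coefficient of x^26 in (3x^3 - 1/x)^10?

General term: C(10,j)·(3x^3)^j·(-1/x)^(10-j), with x-exponent 3j − 1(10−j) = 4j − 10.
Set 4j − 10 = 26: j = 9.
C(10,9) = 10; 3^9 = 19683; (-1)^1 = -1.
Coefficient = 10 · 19683 · (-1) = -196830.

-196830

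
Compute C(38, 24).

C(38,24) = C(38,14) by symmetry.
C(38,14) = (38·37·36·35·34·33·32·31·30·29·28·27·26·25) / 14! = 842975203103953920000 / 87178291200 = 9669554100.

9669554100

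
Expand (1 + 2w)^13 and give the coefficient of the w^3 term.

2288

The general term is C(13,j)·(1)^j·(2w)^(13-j); the w^3 term has j = 10.
C(13,10) = 286.
Coefficient = C(13,10) · 2^3 = 286 · 8 = 2288.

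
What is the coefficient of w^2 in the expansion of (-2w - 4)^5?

-2560

The general term is C(5,j)·(-2w)^j·(-4)^(5-j); the w^2 term has j = 2.
C(5,2) = 10.
Coefficient = C(5,2) · (-2)^2 · (-4)^3 = 10 · 4 · (-64) = -2560.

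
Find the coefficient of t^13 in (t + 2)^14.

28

The general term is C(14,j)·(t)^j·(2)^(14-j); the t^13 term has j = 13.
C(14,13) = 14.
Coefficient = C(14,13) · 2^1 = 14 · 2 = 28.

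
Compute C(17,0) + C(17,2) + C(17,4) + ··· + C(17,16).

65536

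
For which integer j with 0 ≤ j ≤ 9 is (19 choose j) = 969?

3

C(19,j) increases on 0 ≤ j ≤ 9. C(19,2) = 171 and C(19,3) = 969, so j = 3.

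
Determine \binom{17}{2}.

136

C(17,2) = (17·16) / 2! = 272 / 2 = 136.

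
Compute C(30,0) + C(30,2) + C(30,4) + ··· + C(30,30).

536870912

Even-i terms of row 30 sum to 2^29 = 536870912.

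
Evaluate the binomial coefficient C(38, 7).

12620256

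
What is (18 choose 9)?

48620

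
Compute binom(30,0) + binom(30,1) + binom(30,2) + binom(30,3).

1 + 30 + 435 + 4060 = 4526.

4526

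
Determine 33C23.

C(33,23) = C(33,10) by symmetry.
C(33,10) = (33·32·31·30·29·28·27·26·25·24) / 10! = 335885501952000 / 3628800 = 92561040.

92561040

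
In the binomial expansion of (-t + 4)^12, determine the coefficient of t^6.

The general term is C(12,j)·(-t)^j·(4)^(12-j); the t^6 term has j = 6.
C(12,6) = 924.
Coefficient = C(12,6) · 4^6 = 924 · 4096 = 3784704.

3784704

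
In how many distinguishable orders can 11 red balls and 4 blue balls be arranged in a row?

1365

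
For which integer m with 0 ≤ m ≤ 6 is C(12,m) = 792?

5

C(12,m) increases on 0 ≤ m ≤ 6. C(12,4) = 495 and C(12,5) = 792, so m = 5.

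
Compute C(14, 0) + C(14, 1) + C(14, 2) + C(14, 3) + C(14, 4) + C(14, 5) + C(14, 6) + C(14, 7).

9908

1 + 14 + 91 + 364 + 1001 + 2002 + 3003 + 3432 = 9908.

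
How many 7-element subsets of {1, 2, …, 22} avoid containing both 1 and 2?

155040

All 7-subsets: C(22,7) = 170544. Those containing both fixed elements: C(20,5) = 15504.
170544 − 15504 = 155040.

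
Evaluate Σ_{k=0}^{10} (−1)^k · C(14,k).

286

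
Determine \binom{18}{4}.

3060

C(18,4) = (18·17·16·15) / 4! = 73440 / 24 = 3060.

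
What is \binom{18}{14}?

3060

C(18,14) = C(18,4) by symmetry.
C(18,4) = (18·17·16·15) / 4! = 73440 / 24 = 3060.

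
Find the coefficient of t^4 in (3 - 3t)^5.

1215

The general term is C(5,j)·(3)^j·(-3t)^(5-j); the t^4 term has j = 1.
C(5,1) = 5.
Coefficient = C(5,1) · 3^1 · (-3)^4 = 5 · 3 · 81 = 1215.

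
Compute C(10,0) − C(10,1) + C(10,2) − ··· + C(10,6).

84

The partial alternating sum Σ_{k=0}^{6} (−1)^k C(10,k) = (−1)^6 C(9,6) = 84.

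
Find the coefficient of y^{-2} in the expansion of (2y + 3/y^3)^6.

2160

General term: C(6,j)·(2y)^j·(3/y^3)^(6-j), with y-exponent 1j − 3(6−j) = 4j − 18.
Set 4j − 18 = -2: j = 4.
C(6,4) = 15; 2^4 = 16; 3^2 = 9.
Coefficient = 15 · 16 · 9 = 2160.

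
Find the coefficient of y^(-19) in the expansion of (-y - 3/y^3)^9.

General term: C(9,j)·(-y)^j·(-3/y^3)^(9-j), with y-exponent 1j − 3(9−j) = 4j − 27.
Set 4j − 27 = -19: j = 2.
C(9,2) = 36; (-1)^2 = 1; (-3)^7 = -2187.
Coefficient = 36 · 1 · (-2187) = -78732.

-78732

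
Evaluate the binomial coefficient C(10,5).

252

C(10,5) = (10·9·8·7·6) / 5! = 30240 / 120 = 252.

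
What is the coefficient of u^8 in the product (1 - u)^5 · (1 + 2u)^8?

288

Coefficient of u^8 = Σ_{j} C(5,j)·(-1)^j·C(8,8-j)·2^(8-j) for j from 0 to 5.
= 256 + (-5120) + 17920 + (-17920) + 5600 + (-448) = 288.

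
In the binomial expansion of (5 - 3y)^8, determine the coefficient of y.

-1875000

The general term is C(8,j)·(5)^j·(-3y)^(8-j); the y^1 term has j = 7.
C(8,7) = 8.
Coefficient = C(8,7) · 5^7 · (-3)^1 = 8 · 78125 · (-3) = -1875000.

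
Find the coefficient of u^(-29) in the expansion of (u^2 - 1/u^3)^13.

-78

General term: C(13,j)·(u^2)^j·(-1/u^3)^(13-j), with u-exponent 2j − 3(13−j) = 5j − 39.
Set 5j − 39 = -29: j = 2.
C(13,2) = 78; 1^2 = 1; (-1)^11 = -1.
Coefficient = 78 · 1 · (-1) = -78.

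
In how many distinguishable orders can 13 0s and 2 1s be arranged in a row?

105

Choose positions for the 0s: C(15,13) = 105.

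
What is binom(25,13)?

C(25,13) = C(25,12) by symmetry.
C(25,12) = (25·24·23·22·21·20·19·18·17·16·15·14) / 12! = 2490952020480000 / 479001600 = 5200300.

5200300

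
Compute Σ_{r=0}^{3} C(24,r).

2325

1 + 24 + 276 + 2024 = 2325.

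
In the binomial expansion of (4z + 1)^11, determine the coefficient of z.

The general term is C(11,j)·(4z)^j·(1)^(11-j); the z^1 term has j = 1.
C(11,1) = 11.
Coefficient = C(11,1) · 4^1 = 11 · 4 = 44.

44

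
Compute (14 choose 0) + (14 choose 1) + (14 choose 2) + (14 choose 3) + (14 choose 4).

1471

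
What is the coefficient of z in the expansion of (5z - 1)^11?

The general term is C(11,j)·(5z)^j·(-1)^(11-j); the z^1 term has j = 1.
C(11,1) = 11.
Coefficient = C(11,1) · 5^1 = 11 · 5 = 55.

55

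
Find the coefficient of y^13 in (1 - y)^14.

-14

The general term is C(14,j)·(1)^j·(-y)^(14-j); the y^13 term has j = 1.
C(14,1) = 14.
Coefficient = C(14,1) · (-1)^13 = 14 · (-1) = -14.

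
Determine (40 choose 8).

76904685

C(40,8) = (40·39·38·37·36·35·34·33) / 8! = 3100796899200 / 40320 = 76904685.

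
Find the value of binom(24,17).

C(24,17) = C(24,7) by symmetry.
C(24,7) = (24·23·22·21·20·19·18) / 7! = 1744364160 / 5040 = 346104.

346104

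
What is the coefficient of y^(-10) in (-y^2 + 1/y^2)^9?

36

General term: C(9,j)·(-y^2)^j·(1/y^2)^(9-j), with y-exponent 2j − 2(9−j) = 4j − 18.
Set 4j − 18 = -10: j = 2.
C(9,2) = 36; (-1)^2 = 1; 1^7 = 1.
Coefficient = 36 · 1 · 1 = 36.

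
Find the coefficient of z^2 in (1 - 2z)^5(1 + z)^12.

Coefficient of z^2 = Σ_{j} C(5,j)·(-2)^j·C(12,2-j)·1^(2-j) for j from 0 to 2.
= 66 + (-120) + 40 = -14.

-14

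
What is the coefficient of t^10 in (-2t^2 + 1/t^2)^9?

General term: C(9,j)·(-2t^2)^j·(1/t^2)^(9-j), with t-exponent 2j − 2(9−j) = 4j − 18.
Set 4j − 18 = 10: j = 7.
C(9,7) = 36; (-2)^7 = -128; 1^2 = 1.
Coefficient = 36 · (-128) · 1 = -4608.

-4608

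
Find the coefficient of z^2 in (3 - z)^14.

48361131

The general term is C(14,j)·(3)^j·(-z)^(14-j); the z^2 term has j = 12.
C(14,12) = 91.
Coefficient = C(14,12) · 3^12 = 91 · 531441 = 48361131.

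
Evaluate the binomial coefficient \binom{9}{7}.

36

C(9,7) = C(9,2) by symmetry.
C(9,2) = (9·8) / 2! = 72 / 2 = 36.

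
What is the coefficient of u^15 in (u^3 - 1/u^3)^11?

General term: C(11,j)·(u^3)^j·(-1/u^3)^(11-j), with u-exponent 3j − 3(11−j) = 6j − 33.
Set 6j − 33 = 15: j = 8.
C(11,8) = 165; 1^8 = 1; (-1)^3 = -1.
Coefficient = 165 · 1 · (-1) = -165.

-165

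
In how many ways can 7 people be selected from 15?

This is C(15,7) = 6435.

6435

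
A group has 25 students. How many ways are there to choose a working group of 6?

177100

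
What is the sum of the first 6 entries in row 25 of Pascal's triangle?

1 + 25 + 300 + 2300 + 12650 + 53130 = 68406.

68406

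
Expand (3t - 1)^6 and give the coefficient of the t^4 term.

1215

The general term is C(6,j)·(3t)^j·(-1)^(6-j); the t^4 term has j = 4.
C(6,4) = 15.
Coefficient = C(6,4) · 3^4 = 15 · 81 = 1215.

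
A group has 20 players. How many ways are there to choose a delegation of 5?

This is C(20,5) = 15504.

15504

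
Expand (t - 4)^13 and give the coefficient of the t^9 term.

183040

The general term is C(13,j)·(t)^j·(-4)^(13-j); the t^9 term has j = 9.
C(13,9) = 715.
Coefficient = C(13,9) · (-4)^4 = 715 · 256 = 183040.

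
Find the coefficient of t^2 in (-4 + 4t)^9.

The general term is C(9,j)·(-4)^j·(4t)^(9-j); the t^2 term has j = 7.
C(9,7) = 36.
Coefficient = C(9,7) · (-4)^7 · 4^2 = 36 · (-16384) · 16 = -9437184.

-9437184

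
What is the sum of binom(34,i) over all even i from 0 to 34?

Half of (1+1)^34 + (1−1)^34 gives the even-index sum: 2^33 = 8589934592.

8589934592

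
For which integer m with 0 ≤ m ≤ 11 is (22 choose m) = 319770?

8

C(22,m) increases on 0 ≤ m ≤ 11. C(22,7) = 170544 and C(22,8) = 319770, so m = 8.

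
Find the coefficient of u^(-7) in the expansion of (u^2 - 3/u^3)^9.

-30618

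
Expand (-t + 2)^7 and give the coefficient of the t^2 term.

672

The general term is C(7,j)·(-t)^j·(2)^(7-j); the t^2 term has j = 2.
C(7,2) = 21.
Coefficient = C(7,2) · 2^5 = 21 · 32 = 672.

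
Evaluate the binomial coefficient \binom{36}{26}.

C(36,26) = C(36,10) by symmetry.
C(36,10) = (36·35·34·33·32·31·30·29·28·27) / 10! = 922393263052800 / 3628800 = 254186856.

254186856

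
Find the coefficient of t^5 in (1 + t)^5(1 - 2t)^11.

507

Coefficient of t^5 = Σ_{j} C(5,j)·1^j·C(11,5-j)·(-2)^(5-j) for j from 0 to 5.
= (-14784) + 26400 + (-13200) + 2200 + (-110) + 1 = 507.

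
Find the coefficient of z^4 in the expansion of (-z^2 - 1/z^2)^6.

15

General term: C(6,j)·(-z^2)^j·(-1/z^2)^(6-j), with z-exponent 2j − 2(6−j) = 4j − 12.
Set 4j − 12 = 4: j = 4.
C(6,4) = 15; (-1)^4 = 1; (-1)^2 = 1.
Coefficient = 15 · 1 · 1 = 15.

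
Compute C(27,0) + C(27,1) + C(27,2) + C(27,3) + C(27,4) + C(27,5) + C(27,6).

1 + 27 + 351 + 2925 + 17550 + 80730 + 296010 = 397594.

397594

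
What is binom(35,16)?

4059928950

C(35,16) = (35·34·33·32·31·30·29·28·27·26·25·24·23·22·21·20) / 16! = 84945040381058457600000 / 20922789888000 = 4059928950.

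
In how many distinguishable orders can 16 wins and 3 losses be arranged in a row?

969

Choose positions for the wins: C(19,16) = 969.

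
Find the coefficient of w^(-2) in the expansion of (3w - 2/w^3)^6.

4860

General term: C(6,j)·(3w)^j·(-2/w^3)^(6-j), with w-exponent 1j − 3(6−j) = 4j − 18.
Set 4j − 18 = -2: j = 4.
C(6,4) = 15; 3^4 = 81; (-2)^2 = 4.
Coefficient = 15 · 81 · 4 = 4860.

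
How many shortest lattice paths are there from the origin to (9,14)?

817190

Each path is a sequence of 23 steps with 9 rights: C(23,9) = 817190.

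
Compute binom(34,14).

1391975640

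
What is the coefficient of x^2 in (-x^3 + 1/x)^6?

15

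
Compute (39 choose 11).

1676056044

C(39,11) = (39·38·37·36·35·34·33·32·31·30·29) / 11! = 66902793897139200 / 39916800 = 1676056044.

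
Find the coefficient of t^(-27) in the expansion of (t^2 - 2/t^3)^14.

General term: C(14,j)·(t^2)^j·(-2/t^3)^(14-j), with t-exponent 2j − 3(14−j) = 5j − 42.
Set 5j − 42 = -27: j = 3.
C(14,3) = 364; 1^3 = 1; (-2)^11 = -2048.
Coefficient = 364 · 1 · (-2048) = -745472.

-745472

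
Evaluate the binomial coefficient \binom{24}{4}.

10626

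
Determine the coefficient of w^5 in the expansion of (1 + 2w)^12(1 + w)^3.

54648

Coefficient of w^5 = Σ_{j} C(12,j)·2^j·C(3,5-j)·1^(5-j) for j from 2 to 5.
= 264 + 5280 + 23760 + 25344 = 54648.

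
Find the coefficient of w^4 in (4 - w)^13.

187432960

The general term is C(13,j)·(4)^j·(-w)^(13-j); the w^4 term has j = 9.
C(13,9) = 715.
Coefficient = C(13,9) · 4^9 = 715 · 262144 = 187432960.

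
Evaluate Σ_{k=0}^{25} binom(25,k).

33554432

Setting x = 1 in (1+x)^25 gives Σ C(25,k) = 2^25 = 33554432.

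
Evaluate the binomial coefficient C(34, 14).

1391975640

C(34,14) = (34·33·32·31·30·29·28·27·26·25·24·23·22·21) / 14! = 121350057687226368000 / 87178291200 = 1391975640.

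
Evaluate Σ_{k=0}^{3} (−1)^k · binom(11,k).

The partial alternating sum Σ_{k=0}^{3} (−1)^k C(11,k) = (−1)^3 C(10,3) = -120.

-120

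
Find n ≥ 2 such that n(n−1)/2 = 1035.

46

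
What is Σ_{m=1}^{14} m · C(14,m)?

114688

Differentiating (1+x)^14 and setting x=1: Σ m·C(14,m) = 14·2^13 = 114688.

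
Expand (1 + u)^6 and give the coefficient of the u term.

6

The general term is C(6,j)·(1)^j·(u)^(6-j); the u^1 term has j = 5.
C(6,5) = 6.
Coefficient = C(6,5) = 6.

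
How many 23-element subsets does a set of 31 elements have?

7888725

C(31,23) = C(31,8) by symmetry.
C(31,8) = (31·30·29·28·27·26·25·24) / 8! = 318073392000 / 40320 = 7888725.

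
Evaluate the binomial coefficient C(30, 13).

119759850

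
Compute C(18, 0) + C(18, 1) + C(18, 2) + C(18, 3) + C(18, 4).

1 + 18 + 153 + 816 + 3060 = 4048.

4048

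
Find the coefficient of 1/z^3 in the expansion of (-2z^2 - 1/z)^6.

General term: C(6,j)·(-2z^2)^j·(-1/z)^(6-j), with z-exponent 2j − 1(6−j) = 3j − 6.
Set 3j − 6 = -3: j = 1.
C(6,1) = 6; (-2)^1 = -2; (-1)^5 = -1.
Coefficient = 6 · (-2) · (-1) = 12.

12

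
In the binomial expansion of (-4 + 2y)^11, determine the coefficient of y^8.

The general term is C(11,j)·(-4)^j·(2y)^(11-j); the y^8 term has j = 3.
C(11,3) = 165.
Coefficient = C(11,3) · (-4)^3 · 2^8 = 165 · (-64) · 256 = -2703360.

-2703360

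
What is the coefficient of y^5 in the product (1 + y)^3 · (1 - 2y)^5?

8

Coefficient of y^5 = Σ_{j} C(3,j)·1^j·C(5,5-j)·(-2)^(5-j) for j from 0 to 3.
= (-32) + 240 + (-240) + 40 = 8.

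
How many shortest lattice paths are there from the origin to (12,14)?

Each path is a sequence of 26 steps with 12 rights: C(26,12) = 9657700.

9657700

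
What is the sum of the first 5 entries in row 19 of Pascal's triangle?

5036

1 + 19 + 171 + 969 + 3876 = 5036.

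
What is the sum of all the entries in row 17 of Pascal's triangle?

131072

The entries of row 17 sum to 2^17 = 131072.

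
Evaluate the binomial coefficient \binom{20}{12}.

125970

C(20,12) = C(20,8) by symmetry.
C(20,8) = (20·19·18·17·16·15·14·13) / 8! = 5079110400 / 40320 = 125970.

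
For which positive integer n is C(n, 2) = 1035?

46

n(n−1)/2 = 1035 ⇒ n(n−1) = 2070. Since 46·45 = 2070, n = 46.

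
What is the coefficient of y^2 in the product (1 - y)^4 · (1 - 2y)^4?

62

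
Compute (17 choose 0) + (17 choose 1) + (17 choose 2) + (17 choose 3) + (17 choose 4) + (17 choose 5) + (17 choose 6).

21778

1 + 17 + 136 + 680 + 2380 + 6188 + 12376 = 21778.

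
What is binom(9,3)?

84

C(9,3) = (9·8·7) / 3! = 504 / 6 = 84.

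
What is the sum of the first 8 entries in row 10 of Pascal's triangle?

1 + 10 + 45 + 120 + 210 + 252 + 210 + 120 = 968.

968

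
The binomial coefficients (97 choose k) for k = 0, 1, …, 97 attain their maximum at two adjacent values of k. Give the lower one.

For odd n = 97, C(97,k) peaks at k = (n−1)/2 and (n+1)/2; the lower is 48.

48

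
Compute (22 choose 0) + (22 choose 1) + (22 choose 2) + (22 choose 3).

1 + 22 + 231 + 1540 = 1794.

1794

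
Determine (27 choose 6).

C(27,6) = (27·26·25·24·23·22) / 6! = 213127200 / 720 = 296010.

296010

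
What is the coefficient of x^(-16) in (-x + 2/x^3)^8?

General term: C(8,j)·(-x)^j·(2/x^3)^(8-j), with x-exponent 1j − 3(8−j) = 4j − 24.
Set 4j − 24 = -16: j = 2.
C(8,2) = 28; (-1)^2 = 1; 2^6 = 64.
Coefficient = 28 · 1 · 64 = 1792.

1792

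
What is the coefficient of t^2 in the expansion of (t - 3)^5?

-270

The general term is C(5,j)·(t)^j·(-3)^(5-j); the t^2 term has j = 2.
C(5,2) = 10.
Coefficient = C(5,2) · (-3)^3 = 10 · (-27) = -270.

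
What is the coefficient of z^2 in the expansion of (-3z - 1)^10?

405

The general term is C(10,j)·(-3z)^j·(-1)^(10-j); the z^2 term has j = 2.
C(10,2) = 45.
Coefficient = C(10,2) · (-3)^2 = 45 · 9 = 405.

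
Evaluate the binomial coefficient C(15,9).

C(15,9) = C(15,6) by symmetry.
C(15,6) = (15·14·13·12·11·10) / 6! = 3603600 / 720 = 5005.

5005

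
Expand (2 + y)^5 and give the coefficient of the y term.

80

The general term is C(5,j)·(2)^j·(y)^(5-j); the y^1 term has j = 4.
C(5,4) = 5.
Coefficient = C(5,4) · 2^4 = 5 · 16 = 80.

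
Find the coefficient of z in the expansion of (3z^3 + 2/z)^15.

226437120

General term: C(15,j)·(3z^3)^j·(2/z)^(15-j), with z-exponent 3j − 1(15−j) = 4j − 15.
Set 4j − 15 = 1: j = 4.
C(15,4) = 1365; 3^4 = 81; 2^11 = 2048.
Coefficient = 1365 · 81 · 2048 = 226437120.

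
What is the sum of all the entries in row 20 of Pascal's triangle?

1048576

The entries of row 20 sum to 2^20 = 1048576.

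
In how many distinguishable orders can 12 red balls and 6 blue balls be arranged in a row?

Choose positions for the red balls: C(18,12) = 18564.

18564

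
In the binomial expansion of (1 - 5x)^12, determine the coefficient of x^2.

The general term is C(12,j)·(1)^j·(-5x)^(12-j); the x^2 term has j = 10.
C(12,10) = 66.
Coefficient = C(12,10) · (-5)^2 = 66 · 25 = 1650.

1650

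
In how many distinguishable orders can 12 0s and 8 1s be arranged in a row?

Choose positions for the 0s: C(20,12) = 125970.

125970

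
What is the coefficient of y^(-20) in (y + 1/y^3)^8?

8

General term: C(8,j)·(y)^j·(1/y^3)^(8-j), with y-exponent 1j − 3(8−j) = 4j − 24.
Set 4j − 24 = -20: j = 1.
C(8,1) = 8; 1^1 = 1; 1^7 = 1.
Coefficient = 8 · 1 · 1 = 8.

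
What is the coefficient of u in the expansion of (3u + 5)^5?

The general term is C(5,j)·(3u)^j·(5)^(5-j); the u^1 term has j = 1.
C(5,1) = 5.
Coefficient = C(5,1) · 3^1 · 5^4 = 5 · 3 · 625 = 9375.

9375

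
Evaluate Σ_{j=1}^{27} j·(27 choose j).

Differentiating (1+x)^27 and setting x=1: Σ j·C(27,j) = 27·2^26 = 1811939328.

1811939328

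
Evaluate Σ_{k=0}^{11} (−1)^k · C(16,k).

-1365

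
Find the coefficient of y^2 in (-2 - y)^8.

The general term is C(8,j)·(-2)^j·(-y)^(8-j); the y^2 term has j = 6.
C(8,6) = 28.
Coefficient = C(8,6) · (-2)^6 = 28 · 64 = 1792.

1792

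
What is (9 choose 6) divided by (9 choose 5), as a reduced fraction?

C(n,k+1)/C(n,k) = (n−k)/(k+1) = (9−5)/(5+1) = 4/6 = 2/3.

2/3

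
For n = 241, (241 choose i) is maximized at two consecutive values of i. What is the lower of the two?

120

For odd n = 241, C(241,i) peaks at i = (n−1)/2 and (n+1)/2; the lower is 120.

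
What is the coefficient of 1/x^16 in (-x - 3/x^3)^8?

20412

General term: C(8,j)·(-x)^j·(-3/x^3)^(8-j), with x-exponent 1j − 3(8−j) = 4j − 24.
Set 4j − 24 = -16: j = 2.
C(8,2) = 28; (-1)^2 = 1; (-3)^6 = 729.
Coefficient = 28 · 1 · 729 = 20412.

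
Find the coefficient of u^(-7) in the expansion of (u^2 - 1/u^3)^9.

General term: C(9,j)·(u^2)^j·(-1/u^3)^(9-j), with u-exponent 2j − 3(9−j) = 5j − 27.
Set 5j − 27 = -7: j = 4.
C(9,4) = 126; 1^4 = 1; (-1)^5 = -1.
Coefficient = 126 · 1 · (-1) = -126.

-126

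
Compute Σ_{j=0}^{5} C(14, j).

1 + 14 + 91 + 364 + 1001 + 2002 = 3473.

3473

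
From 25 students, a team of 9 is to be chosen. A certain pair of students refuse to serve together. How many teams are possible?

All 9-subsets: C(25,9) = 2042975. Those containing both fixed elements: C(23,7) = 245157.
2042975 − 245157 = 1797818.

1797818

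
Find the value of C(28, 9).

C(28,9) = (28·27·26·25·24·23·22·21·20) / 9! = 2506375872000 / 362880 = 6906900.

6906900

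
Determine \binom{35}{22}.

1476337800

C(35,22) = C(35,13) by symmetry.
C(35,13) = (35·34·33·32·31·30·29·28·27·26·25·24·23) / 13! = 9193186188426240000 / 6227020800 = 1476337800.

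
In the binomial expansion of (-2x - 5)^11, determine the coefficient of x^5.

-231000000

The general term is C(11,j)·(-2x)^j·(-5)^(11-j); the x^5 term has j = 5.
C(11,5) = 462.
Coefficient = C(11,5) · (-2)^5 · (-5)^6 = 462 · (-32) · 15625 = -231000000.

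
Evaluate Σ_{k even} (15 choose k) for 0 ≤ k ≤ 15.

16384

Even-k terms of row 15 sum to 2^14 = 16384.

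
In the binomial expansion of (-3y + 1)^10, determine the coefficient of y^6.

153090

The general term is C(10,j)·(-3y)^j·(1)^(10-j); the y^6 term has j = 6.
C(10,6) = 210.
Coefficient = C(10,6) · (-3)^6 = 210 · 729 = 153090.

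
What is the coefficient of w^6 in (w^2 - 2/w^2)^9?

General term: C(9,j)·(w^2)^j·(-2/w^2)^(9-j), with w-exponent 2j − 2(9−j) = 4j − 18.
Set 4j − 18 = 6: j = 6.
C(9,6) = 84; 1^6 = 1; (-2)^3 = -8.
Coefficient = 84 · 1 · (-8) = -672.

-672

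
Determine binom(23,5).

33649

C(23,5) = (23·22·21·20·19) / 5! = 4037880 / 120 = 33649.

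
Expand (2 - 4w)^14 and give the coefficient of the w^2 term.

The general term is C(14,j)·(2)^j·(-4w)^(14-j); the w^2 term has j = 12.
C(14,12) = 91.
Coefficient = C(14,12) · 2^12 · (-4)^2 = 91 · 4096 · 16 = 5963776.

5963776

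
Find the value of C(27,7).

888030

C(27,7) = (27·26·25·24·23·22·21) / 7! = 4475671200 / 5040 = 888030.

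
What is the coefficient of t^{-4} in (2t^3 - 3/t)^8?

-34992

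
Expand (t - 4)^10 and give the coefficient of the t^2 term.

The general term is C(10,j)·(t)^j·(-4)^(10-j); the t^2 term has j = 2.
C(10,2) = 45.
Coefficient = C(10,2) · (-4)^8 = 45 · 65536 = 2949120.

2949120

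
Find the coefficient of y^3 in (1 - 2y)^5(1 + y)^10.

-10

Coefficient of y^3 = Σ_{j} C(5,j)·(-2)^j·C(10,3-j)·1^(3-j) for j from 0 to 3.
= 120 + (-450) + 400 + (-80) = -10.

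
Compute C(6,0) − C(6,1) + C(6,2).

10

The partial alternating sum Σ_{k=0}^{2} (−1)^k C(6,k) = (−1)^2 C(5,2) = 10.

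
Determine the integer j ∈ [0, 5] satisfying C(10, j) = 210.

4

C(10,j) increases on 0 ≤ j ≤ 5. C(10,3) = 120 and C(10,4) = 210, so j = 4.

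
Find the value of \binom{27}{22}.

80730

C(27,22) = C(27,5) by symmetry.
C(27,5) = (27·26·25·24·23) / 5! = 9687600 / 120 = 80730.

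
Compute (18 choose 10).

C(18,10) = C(18,8) by symmetry.
C(18,8) = (18·17·16·15·14·13·12·11) / 8! = 1764322560 / 40320 = 43758.

43758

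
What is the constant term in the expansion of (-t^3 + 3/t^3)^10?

General term: C(10,j)·(-t^3)^j·(3/t^3)^(10-j), with t-exponent 3j − 3(10−j) = 6j − 30.
Set 6j − 30 = 0: j = 5.
C(10,5) = 252; (-1)^5 = -1; 3^5 = 243.
Coefficient = 252 · (-1) · 243 = -61236.

-61236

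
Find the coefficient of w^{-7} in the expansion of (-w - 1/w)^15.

-1365

General term: C(15,j)·(-w)^j·(-1/w)^(15-j), with w-exponent 1j − 1(15−j) = 2j − 15.
Set 2j − 15 = -7: j = 4.
C(15,4) = 1365; (-1)^4 = 1; (-1)^11 = -1.
Coefficient = 1365 · 1 · (-1) = -1365.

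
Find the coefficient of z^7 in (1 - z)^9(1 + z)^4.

-36

Coefficient of z^7 = Σ_{j} C(9,j)·(-1)^j·C(4,7-j)·1^(7-j) for j from 3 to 7.
= (-84) + 504 + (-756) + 336 + (-36) = -36.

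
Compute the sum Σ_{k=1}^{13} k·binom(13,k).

53248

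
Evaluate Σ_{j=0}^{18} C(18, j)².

9075135300

Σ C(18,j)² is the coefficient of x^18 in (1+x)^18(1+x)^18 = (1+x)^36, i.e. C(36,18) = 9075135300.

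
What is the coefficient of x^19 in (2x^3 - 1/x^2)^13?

366080

General term: C(13,j)·(2x^3)^j·(-1/x^2)^(13-j), with x-exponent 3j − 2(13−j) = 5j − 26.
Set 5j − 26 = 19: j = 9.
C(13,9) = 715; 2^9 = 512; (-1)^4 = 1.
Coefficient = 715 · 512 · 1 = 366080.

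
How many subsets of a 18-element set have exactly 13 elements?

Choose the 13 positions: C(18,13) = 8568.

8568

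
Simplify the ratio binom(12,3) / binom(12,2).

10/3

C(n,k+1)/C(n,k) = (n−k)/(k+1) = (12−2)/(2+1) = 10/3.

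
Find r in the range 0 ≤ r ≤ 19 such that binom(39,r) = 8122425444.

13

C(39,r) increases on 0 ≤ r ≤ 19. C(39,12) = 3910797436 and C(39,13) = 8122425444, so r = 13.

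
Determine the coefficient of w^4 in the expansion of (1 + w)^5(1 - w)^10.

Coefficient of w^4 = Σ_{j} C(5,j)·1^j·C(10,4-j)·(-1)^(4-j) for j from 0 to 4.
= 210 + (-600) + 450 + (-100) + 5 = -35.

-35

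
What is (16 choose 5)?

C(16,5) = (16·15·14·13·12) / 5! = 524160 / 120 = 4368.

4368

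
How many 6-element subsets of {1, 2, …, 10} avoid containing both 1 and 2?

140

All 6-subsets: C(10,6) = 210. Those containing both fixed elements: C(8,4) = 70.
210 − 70 = 140.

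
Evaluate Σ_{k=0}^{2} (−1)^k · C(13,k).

66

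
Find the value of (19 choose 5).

11628

C(19,5) = (19·18·17·16·15) / 5! = 1395360 / 120 = 11628.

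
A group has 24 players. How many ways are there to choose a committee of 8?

735471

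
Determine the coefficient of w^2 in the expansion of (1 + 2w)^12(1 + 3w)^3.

507

Coefficient of w^2 = Σ_{j} C(12,j)·2^j·C(3,2-j)·3^(2-j) for j from 0 to 2.
= 27 + 216 + 264 = 507.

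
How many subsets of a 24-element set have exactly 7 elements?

346104

Choose the 7 positions: C(24,7) = 346104.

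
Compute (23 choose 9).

C(23,9) = (23·22·21·20·19·18·17·16·15) / 9! = 296541907200 / 362880 = 817190.

817190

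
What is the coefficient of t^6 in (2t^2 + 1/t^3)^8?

General term: C(8,j)·(2t^2)^j·(1/t^3)^(8-j), with t-exponent 2j − 3(8−j) = 5j − 24.
Set 5j − 24 = 6: j = 6.
C(8,6) = 28; 2^6 = 64; 1^2 = 1.
Coefficient = 28 · 64 · 1 = 1792.

1792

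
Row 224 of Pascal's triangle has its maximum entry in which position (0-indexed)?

112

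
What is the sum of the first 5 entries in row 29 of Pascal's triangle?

1 + 29 + 406 + 3654 + 23751 = 27841.

27841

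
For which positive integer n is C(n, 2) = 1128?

48

n(n−1)/2 = 1128 ⇒ n(n−1) = 2256. Since 48·47 = 2256, n = 48.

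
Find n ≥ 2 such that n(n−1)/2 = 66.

12

n(n−1)/2 = 66 ⇒ n(n−1) = 132. Since 12·11 = 132, n = 12.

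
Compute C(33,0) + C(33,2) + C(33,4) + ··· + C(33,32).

Half of (1+1)^33 + (1−1)^33 gives the even-index sum: 2^32 = 4294967296.

4294967296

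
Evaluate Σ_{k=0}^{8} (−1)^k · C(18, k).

The partial alternating sum Σ_{k=0}^{8} (−1)^k C(18,k) = (−1)^8 C(17,8) = 24310.

24310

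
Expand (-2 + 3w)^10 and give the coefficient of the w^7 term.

The general term is C(10,j)·(-2)^j·(3w)^(10-j); the w^7 term has j = 3.
C(10,3) = 120.
Coefficient = C(10,3) · (-2)^3 · 3^7 = 120 · (-8) · 2187 = -2099520.

-2099520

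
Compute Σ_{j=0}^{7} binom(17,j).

41226

1 + 17 + 136 + 680 + 2380 + 6188 + 12376 + 19448 = 41226.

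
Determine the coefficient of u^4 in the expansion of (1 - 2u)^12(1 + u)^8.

-42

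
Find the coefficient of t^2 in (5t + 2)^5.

2000

The general term is C(5,j)·(5t)^j·(2)^(5-j); the t^2 term has j = 2.
C(5,2) = 10.
Coefficient = C(5,2) · 5^2 · 2^3 = 10 · 25 · 8 = 2000.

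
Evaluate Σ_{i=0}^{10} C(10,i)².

Σ C(10,i)² is the coefficient of x^10 in (1+x)^10(1+x)^10 = (1+x)^20, i.e. C(20,10) = 184756.

184756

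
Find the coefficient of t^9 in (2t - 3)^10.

-15360

The general term is C(10,j)·(2t)^j·(-3)^(10-j); the t^9 term has j = 9.
C(10,9) = 10.
Coefficient = C(10,9) · 2^9 · (-3)^1 = 10 · 512 · (-3) = -15360.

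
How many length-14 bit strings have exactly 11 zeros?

Choose the 11 positions: C(14,11) = 364.

364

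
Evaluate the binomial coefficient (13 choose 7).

C(13,7) = C(13,6) by symmetry.
C(13,6) = (13·12·11·10·9·8) / 6! = 1235520 / 720 = 1716.

1716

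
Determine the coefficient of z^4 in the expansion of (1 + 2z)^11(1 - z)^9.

Coefficient of z^4 = Σ_{j} C(11,j)·2^j·C(9,4-j)·(-1)^(4-j) for j from 0 to 4.
= 126 + (-1848) + 7920 + (-11880) + 5280 = -402.

-402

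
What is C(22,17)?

C(22,17) = C(22,5) by symmetry.
C(22,5) = (22·21·20·19·18) / 5! = 3160080 / 120 = 26334.

26334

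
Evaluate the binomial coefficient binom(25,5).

53130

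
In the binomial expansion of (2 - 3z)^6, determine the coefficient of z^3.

-4320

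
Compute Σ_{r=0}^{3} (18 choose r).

988

1 + 18 + 153 + 816 = 988.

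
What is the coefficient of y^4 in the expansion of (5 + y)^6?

375

The general term is C(6,j)·(5)^j·(y)^(6-j); the y^4 term has j = 2.
C(6,2) = 15.
Coefficient = C(6,2) · 5^2 = 15 · 25 = 375.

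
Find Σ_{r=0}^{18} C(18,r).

262144

The entries of row 18 sum to 2^18 = 262144.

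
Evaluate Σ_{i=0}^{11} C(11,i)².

By Vandermonde's identity, Σ C(11,i)² = C(22,11) = 705432.

705432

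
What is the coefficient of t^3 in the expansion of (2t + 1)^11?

1320

The general term is C(11,j)·(2t)^j·(1)^(11-j); the t^3 term has j = 3.
C(11,3) = 165.
Coefficient = C(11,3) · 2^3 = 165 · 8 = 1320.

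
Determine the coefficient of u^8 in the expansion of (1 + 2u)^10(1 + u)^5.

321120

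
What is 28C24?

C(28,24) = C(28,4) by symmetry.
C(28,4) = (28·27·26·25) / 4! = 491400 / 24 = 20475.

20475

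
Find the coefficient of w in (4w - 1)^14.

-56

The general term is C(14,j)·(4w)^j·(-1)^(14-j); the w^1 term has j = 1.
C(14,1) = 14.
Coefficient = C(14,1) · 4^1 · (-1)^13 = 14 · 4 · (-1) = -56.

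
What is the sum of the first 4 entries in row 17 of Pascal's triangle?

834

1 + 17 + 136 + 680 = 834.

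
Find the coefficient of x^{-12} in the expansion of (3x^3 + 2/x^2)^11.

General term: C(11,j)·(3x^3)^j·(2/x^2)^(11-j), with x-exponent 3j − 2(11−j) = 5j − 22.
Set 5j − 22 = -12: j = 2.
C(11,2) = 55; 3^2 = 9; 2^9 = 512.
Coefficient = 55 · 9 · 512 = 253440.

253440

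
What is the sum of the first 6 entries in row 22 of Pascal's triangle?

1 + 22 + 231 + 1540 + 7315 + 26334 = 35443.

35443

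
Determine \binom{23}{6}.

C(23,6) = (23·22·21·20·19·18) / 6! = 72681840 / 720 = 100947.

100947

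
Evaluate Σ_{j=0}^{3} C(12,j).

299

1 + 12 + 66 + 220 = 299.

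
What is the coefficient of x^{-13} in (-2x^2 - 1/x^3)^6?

General term: C(6,j)·(-2x^2)^j·(-1/x^3)^(6-j), with x-exponent 2j − 3(6−j) = 5j − 18.
Set 5j − 18 = -13: j = 1.
C(6,1) = 6; (-2)^1 = -2; (-1)^5 = -1.
Coefficient = 6 · (-2) · (-1) = 12.

12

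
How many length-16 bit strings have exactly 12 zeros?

1820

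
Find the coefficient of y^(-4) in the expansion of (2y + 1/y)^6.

12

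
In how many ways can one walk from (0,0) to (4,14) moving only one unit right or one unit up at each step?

3060

Each path is a sequence of 18 steps with 4 rights: C(18,4) = 3060.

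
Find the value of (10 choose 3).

C(10,3) = (10·9·8) / 3! = 720 / 6 = 120.

120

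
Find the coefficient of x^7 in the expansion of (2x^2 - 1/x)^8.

General term: C(8,j)·(2x^2)^j·(-1/x)^(8-j), with x-exponent 2j − 1(8−j) = 3j − 8.
Set 3j − 8 = 7: j = 5.
C(8,5) = 56; 2^5 = 32; (-1)^3 = -1.
Coefficient = 56 · 32 · (-1) = -1792.

-1792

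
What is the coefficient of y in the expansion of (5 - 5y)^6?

The general term is C(6,j)·(5)^j·(-5y)^(6-j); the y^1 term has j = 5.
C(6,5) = 6.
Coefficient = C(6,5) · 5^5 · (-5)^1 = 6 · 3125 · (-5) = -93750.

-93750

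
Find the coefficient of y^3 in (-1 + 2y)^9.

672

The general term is C(9,j)·(-1)^j·(2y)^(9-j); the y^3 term has j = 6.
C(9,6) = 84.
Coefficient = C(9,6) · 2^3 = 84 · 8 = 672.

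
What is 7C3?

C(7,3) = (7·6·5) / 3! = 210 / 6 = 35.

35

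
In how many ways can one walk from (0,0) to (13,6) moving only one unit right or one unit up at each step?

Each path is a sequence of 19 steps with 13 rights: C(19,13) = 27132.

27132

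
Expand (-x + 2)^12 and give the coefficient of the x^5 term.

-101376

The general term is C(12,j)·(-x)^j·(2)^(12-j); the x^5 term has j = 5.
C(12,5) = 792.
Coefficient = C(12,5) · (-1)^5 · 2^7 = 792 · (-1) · 128 = -101376.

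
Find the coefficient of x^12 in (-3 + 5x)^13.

The general term is C(13,j)·(-3)^j·(5x)^(13-j); the x^12 term has j = 1.
C(13,1) = 13.
Coefficient = C(13,1) · (-3)^1 · 5^12 = 13 · (-3) · 244140625 = -9521484375.

-9521484375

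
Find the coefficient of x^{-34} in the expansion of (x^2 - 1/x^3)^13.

General term: C(13,j)·(x^2)^j·(-1/x^3)^(13-j), with x-exponent 2j − 3(13−j) = 5j − 39.
Set 5j − 39 = -34: j = 1.
C(13,1) = 13; 1^1 = 1; (-1)^12 = 1.
Coefficient = 13 · 1 · 1 = 13.

13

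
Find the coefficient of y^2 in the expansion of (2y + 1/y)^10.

General term: C(10,j)·(2y)^j·(1/y)^(10-j), with y-exponent 1j − 1(10−j) = 2j − 10.
Set 2j − 10 = 2: j = 6.
C(10,6) = 210; 2^6 = 64; 1^4 = 1.
Coefficient = 210 · 64 · 1 = 13440.

13440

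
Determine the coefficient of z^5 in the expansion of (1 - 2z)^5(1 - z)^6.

Coefficient of z^5 = Σ_{j} C(5,j)·(-2)^j·C(6,5-j)·(-1)^(5-j) for j from 0 to 5.
= (-6) + (-150) + (-800) + (-1200) + (-480) + (-32) = -2668.

-2668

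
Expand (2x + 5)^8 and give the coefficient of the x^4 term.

The general term is C(8,j)·(2x)^j·(5)^(8-j); the x^4 term has j = 4.
C(8,4) = 70.
Coefficient = C(8,4) · 2^4 · 5^4 = 70 · 16 · 625 = 700000.

700000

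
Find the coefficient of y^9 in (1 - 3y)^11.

The general term is C(11,j)·(1)^j·(-3y)^(11-j); the y^9 term has j = 2.
C(11,2) = 55.
Coefficient = C(11,2) · (-3)^9 = 55 · (-19683) = -1082565.

-1082565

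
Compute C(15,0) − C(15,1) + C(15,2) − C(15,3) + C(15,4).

1001

The partial alternating sum Σ_{k=0}^{4} (−1)^k C(15,k) = (−1)^4 C(14,4) = 1001.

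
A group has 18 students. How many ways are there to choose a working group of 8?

This is C(18,8) = 43758.

43758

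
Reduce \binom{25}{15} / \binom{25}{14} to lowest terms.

C(n,k+1)/C(n,k) = (n−k)/(k+1) = (25−14)/(14+1) = 11/15.

11/15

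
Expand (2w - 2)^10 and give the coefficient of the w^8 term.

The general term is C(10,j)·(2w)^j·(-2)^(10-j); the w^8 term has j = 8.
C(10,8) = 45.
Coefficient = C(10,8) · 2^8 · (-2)^2 = 45 · 256 · 4 = 46080.

46080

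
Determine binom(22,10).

646646

C(22,10) = (22·21·20·19·18·17·16·15·14·13) / 10! = 2346549004800 / 3628800 = 646646.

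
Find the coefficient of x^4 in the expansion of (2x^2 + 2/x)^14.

49201152

General term: C(14,j)·(2x^2)^j·(2/x)^(14-j), with x-exponent 2j − 1(14−j) = 3j − 14.
Set 3j − 14 = 4: j = 6.
C(14,6) = 3003; 2^6 = 64; 2^8 = 256.
Coefficient = 3003 · 64 · 256 = 49201152.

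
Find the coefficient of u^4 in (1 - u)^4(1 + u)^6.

Coefficient of u^4 = Σ_{j} C(4,j)·(-1)^j·C(6,4-j)·1^(4-j) for j from 0 to 4.
= 15 + (-80) + 90 + (-24) + 1 = 2.

2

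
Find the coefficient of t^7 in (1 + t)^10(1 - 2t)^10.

Coefficient of t^7 = Σ_{j} C(10,j)·1^j·C(10,7-j)·(-2)^(7-j) for j from 0 to 7.
= (-15360) + 134400 + (-362880) + 403200 + (-201600) + 45360 + (-4200) + 120 = -960.

-960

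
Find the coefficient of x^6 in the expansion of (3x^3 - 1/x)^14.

General term: C(14,j)·(3x^3)^j·(-1/x)^(14-j), with x-exponent 3j − 1(14−j) = 4j − 14.
Set 4j − 14 = 6: j = 5.
C(14,5) = 2002; 3^5 = 243; (-1)^9 = -1.
Coefficient = 2002 · 243 · (-1) = -486486.

-486486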